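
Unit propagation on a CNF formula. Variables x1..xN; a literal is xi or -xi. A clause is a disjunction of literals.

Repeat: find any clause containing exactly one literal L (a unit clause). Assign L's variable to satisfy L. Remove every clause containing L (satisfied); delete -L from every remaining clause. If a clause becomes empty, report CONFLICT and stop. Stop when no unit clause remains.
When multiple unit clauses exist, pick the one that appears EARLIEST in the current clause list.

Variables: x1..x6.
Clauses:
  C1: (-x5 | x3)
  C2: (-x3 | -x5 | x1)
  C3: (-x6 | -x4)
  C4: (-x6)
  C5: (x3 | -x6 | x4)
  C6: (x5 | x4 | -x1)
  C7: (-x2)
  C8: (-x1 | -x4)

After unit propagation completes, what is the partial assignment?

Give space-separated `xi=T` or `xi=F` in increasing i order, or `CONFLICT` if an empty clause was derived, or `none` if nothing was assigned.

Answer: x2=F x6=F

Derivation:
unit clause [-6] forces x6=F; simplify:
  satisfied 3 clause(s); 5 remain; assigned so far: [6]
unit clause [-2] forces x2=F; simplify:
  satisfied 1 clause(s); 4 remain; assigned so far: [2, 6]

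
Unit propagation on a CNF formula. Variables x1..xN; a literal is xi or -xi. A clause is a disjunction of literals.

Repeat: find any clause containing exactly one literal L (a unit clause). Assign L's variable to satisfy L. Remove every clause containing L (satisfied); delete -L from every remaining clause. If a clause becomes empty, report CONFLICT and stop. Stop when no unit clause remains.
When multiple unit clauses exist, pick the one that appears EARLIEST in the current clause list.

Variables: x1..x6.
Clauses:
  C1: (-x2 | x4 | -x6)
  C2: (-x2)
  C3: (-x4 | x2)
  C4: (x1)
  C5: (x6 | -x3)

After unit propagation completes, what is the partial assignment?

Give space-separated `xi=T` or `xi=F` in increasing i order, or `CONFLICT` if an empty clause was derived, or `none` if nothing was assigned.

Answer: x1=T x2=F x4=F

Derivation:
unit clause [-2] forces x2=F; simplify:
  drop 2 from [-4, 2] -> [-4]
  satisfied 2 clause(s); 3 remain; assigned so far: [2]
unit clause [-4] forces x4=F; simplify:
  satisfied 1 clause(s); 2 remain; assigned so far: [2, 4]
unit clause [1] forces x1=T; simplify:
  satisfied 1 clause(s); 1 remain; assigned so far: [1, 2, 4]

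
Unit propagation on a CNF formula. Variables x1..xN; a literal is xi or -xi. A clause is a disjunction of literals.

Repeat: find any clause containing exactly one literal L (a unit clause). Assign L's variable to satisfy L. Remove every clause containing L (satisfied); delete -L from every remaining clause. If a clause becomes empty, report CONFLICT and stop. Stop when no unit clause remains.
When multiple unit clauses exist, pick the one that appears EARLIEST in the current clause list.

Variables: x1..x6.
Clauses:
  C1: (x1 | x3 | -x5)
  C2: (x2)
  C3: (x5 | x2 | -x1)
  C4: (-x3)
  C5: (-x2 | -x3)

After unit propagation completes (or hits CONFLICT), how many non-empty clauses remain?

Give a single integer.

unit clause [2] forces x2=T; simplify:
  drop -2 from [-2, -3] -> [-3]
  satisfied 2 clause(s); 3 remain; assigned so far: [2]
unit clause [-3] forces x3=F; simplify:
  drop 3 from [1, 3, -5] -> [1, -5]
  satisfied 2 clause(s); 1 remain; assigned so far: [2, 3]

Answer: 1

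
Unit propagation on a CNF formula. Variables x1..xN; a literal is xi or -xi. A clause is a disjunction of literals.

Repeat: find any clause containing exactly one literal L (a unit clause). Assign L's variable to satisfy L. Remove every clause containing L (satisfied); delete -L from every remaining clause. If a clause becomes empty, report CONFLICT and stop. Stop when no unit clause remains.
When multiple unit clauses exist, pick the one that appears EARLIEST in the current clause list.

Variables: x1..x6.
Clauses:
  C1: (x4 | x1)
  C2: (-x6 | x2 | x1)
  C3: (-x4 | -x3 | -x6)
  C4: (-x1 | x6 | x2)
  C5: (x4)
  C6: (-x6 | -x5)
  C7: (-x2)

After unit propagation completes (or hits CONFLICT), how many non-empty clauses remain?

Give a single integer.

unit clause [4] forces x4=T; simplify:
  drop -4 from [-4, -3, -6] -> [-3, -6]
  satisfied 2 clause(s); 5 remain; assigned so far: [4]
unit clause [-2] forces x2=F; simplify:
  drop 2 from [-6, 2, 1] -> [-6, 1]
  drop 2 from [-1, 6, 2] -> [-1, 6]
  satisfied 1 clause(s); 4 remain; assigned so far: [2, 4]

Answer: 4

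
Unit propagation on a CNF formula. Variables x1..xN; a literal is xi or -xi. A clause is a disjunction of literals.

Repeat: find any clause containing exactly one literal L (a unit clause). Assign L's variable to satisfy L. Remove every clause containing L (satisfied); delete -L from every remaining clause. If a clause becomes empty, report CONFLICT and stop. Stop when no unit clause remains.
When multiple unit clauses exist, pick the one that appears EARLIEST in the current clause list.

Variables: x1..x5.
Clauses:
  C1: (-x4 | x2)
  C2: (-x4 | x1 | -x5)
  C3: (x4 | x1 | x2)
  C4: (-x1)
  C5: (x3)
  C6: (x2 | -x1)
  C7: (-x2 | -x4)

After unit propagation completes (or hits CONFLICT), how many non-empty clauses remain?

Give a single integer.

unit clause [-1] forces x1=F; simplify:
  drop 1 from [-4, 1, -5] -> [-4, -5]
  drop 1 from [4, 1, 2] -> [4, 2]
  satisfied 2 clause(s); 5 remain; assigned so far: [1]
unit clause [3] forces x3=T; simplify:
  satisfied 1 clause(s); 4 remain; assigned so far: [1, 3]

Answer: 4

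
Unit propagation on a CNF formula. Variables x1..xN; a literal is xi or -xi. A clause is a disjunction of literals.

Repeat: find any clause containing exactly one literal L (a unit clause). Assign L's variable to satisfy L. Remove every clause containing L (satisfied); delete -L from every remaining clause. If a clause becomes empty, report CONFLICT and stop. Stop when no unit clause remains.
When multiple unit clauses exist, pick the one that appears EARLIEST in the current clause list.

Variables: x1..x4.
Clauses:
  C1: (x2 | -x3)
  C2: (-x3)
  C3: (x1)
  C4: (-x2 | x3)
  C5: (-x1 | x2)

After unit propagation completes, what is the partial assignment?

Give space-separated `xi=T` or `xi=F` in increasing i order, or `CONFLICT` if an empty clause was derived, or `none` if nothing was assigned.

Answer: CONFLICT

Derivation:
unit clause [-3] forces x3=F; simplify:
  drop 3 from [-2, 3] -> [-2]
  satisfied 2 clause(s); 3 remain; assigned so far: [3]
unit clause [1] forces x1=T; simplify:
  drop -1 from [-1, 2] -> [2]
  satisfied 1 clause(s); 2 remain; assigned so far: [1, 3]
unit clause [-2] forces x2=F; simplify:
  drop 2 from [2] -> [] (empty!)
  satisfied 1 clause(s); 1 remain; assigned so far: [1, 2, 3]
CONFLICT (empty clause)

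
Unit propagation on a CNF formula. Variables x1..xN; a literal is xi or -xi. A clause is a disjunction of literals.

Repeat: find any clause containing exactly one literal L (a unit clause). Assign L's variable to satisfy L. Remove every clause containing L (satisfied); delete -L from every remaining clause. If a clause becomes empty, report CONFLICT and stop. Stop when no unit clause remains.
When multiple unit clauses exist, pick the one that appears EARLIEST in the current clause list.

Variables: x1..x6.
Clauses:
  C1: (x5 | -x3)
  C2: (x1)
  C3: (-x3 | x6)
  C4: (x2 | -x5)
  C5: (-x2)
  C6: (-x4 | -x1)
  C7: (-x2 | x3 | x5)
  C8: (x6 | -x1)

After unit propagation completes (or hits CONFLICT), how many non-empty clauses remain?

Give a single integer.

Answer: 0

Derivation:
unit clause [1] forces x1=T; simplify:
  drop -1 from [-4, -1] -> [-4]
  drop -1 from [6, -1] -> [6]
  satisfied 1 clause(s); 7 remain; assigned so far: [1]
unit clause [-2] forces x2=F; simplify:
  drop 2 from [2, -5] -> [-5]
  satisfied 2 clause(s); 5 remain; assigned so far: [1, 2]
unit clause [-5] forces x5=F; simplify:
  drop 5 from [5, -3] -> [-3]
  satisfied 1 clause(s); 4 remain; assigned so far: [1, 2, 5]
unit clause [-3] forces x3=F; simplify:
  satisfied 2 clause(s); 2 remain; assigned so far: [1, 2, 3, 5]
unit clause [-4] forces x4=F; simplify:
  satisfied 1 clause(s); 1 remain; assigned so far: [1, 2, 3, 4, 5]
unit clause [6] forces x6=T; simplify:
  satisfied 1 clause(s); 0 remain; assigned so far: [1, 2, 3, 4, 5, 6]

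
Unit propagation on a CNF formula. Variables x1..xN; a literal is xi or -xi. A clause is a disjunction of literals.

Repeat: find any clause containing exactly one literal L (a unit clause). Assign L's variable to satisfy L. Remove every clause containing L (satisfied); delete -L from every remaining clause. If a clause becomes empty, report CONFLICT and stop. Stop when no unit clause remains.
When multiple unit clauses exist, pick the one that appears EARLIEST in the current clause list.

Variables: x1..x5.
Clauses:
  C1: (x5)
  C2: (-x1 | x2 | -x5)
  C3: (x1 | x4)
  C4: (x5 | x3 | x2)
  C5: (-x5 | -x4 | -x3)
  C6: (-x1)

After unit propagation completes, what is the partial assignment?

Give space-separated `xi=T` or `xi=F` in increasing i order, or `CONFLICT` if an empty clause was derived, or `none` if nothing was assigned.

unit clause [5] forces x5=T; simplify:
  drop -5 from [-1, 2, -5] -> [-1, 2]
  drop -5 from [-5, -4, -3] -> [-4, -3]
  satisfied 2 clause(s); 4 remain; assigned so far: [5]
unit clause [-1] forces x1=F; simplify:
  drop 1 from [1, 4] -> [4]
  satisfied 2 clause(s); 2 remain; assigned so far: [1, 5]
unit clause [4] forces x4=T; simplify:
  drop -4 from [-4, -3] -> [-3]
  satisfied 1 clause(s); 1 remain; assigned so far: [1, 4, 5]
unit clause [-3] forces x3=F; simplify:
  satisfied 1 clause(s); 0 remain; assigned so far: [1, 3, 4, 5]

Answer: x1=F x3=F x4=T x5=T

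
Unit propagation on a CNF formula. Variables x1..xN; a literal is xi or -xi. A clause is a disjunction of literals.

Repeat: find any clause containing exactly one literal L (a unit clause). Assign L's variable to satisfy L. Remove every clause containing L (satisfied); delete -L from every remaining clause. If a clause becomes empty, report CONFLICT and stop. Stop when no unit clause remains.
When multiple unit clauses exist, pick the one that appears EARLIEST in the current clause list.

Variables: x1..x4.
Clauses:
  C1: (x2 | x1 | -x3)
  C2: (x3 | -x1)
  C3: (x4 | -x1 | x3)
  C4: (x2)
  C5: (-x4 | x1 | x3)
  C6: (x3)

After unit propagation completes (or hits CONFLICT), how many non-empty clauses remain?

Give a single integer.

unit clause [2] forces x2=T; simplify:
  satisfied 2 clause(s); 4 remain; assigned so far: [2]
unit clause [3] forces x3=T; simplify:
  satisfied 4 clause(s); 0 remain; assigned so far: [2, 3]

Answer: 0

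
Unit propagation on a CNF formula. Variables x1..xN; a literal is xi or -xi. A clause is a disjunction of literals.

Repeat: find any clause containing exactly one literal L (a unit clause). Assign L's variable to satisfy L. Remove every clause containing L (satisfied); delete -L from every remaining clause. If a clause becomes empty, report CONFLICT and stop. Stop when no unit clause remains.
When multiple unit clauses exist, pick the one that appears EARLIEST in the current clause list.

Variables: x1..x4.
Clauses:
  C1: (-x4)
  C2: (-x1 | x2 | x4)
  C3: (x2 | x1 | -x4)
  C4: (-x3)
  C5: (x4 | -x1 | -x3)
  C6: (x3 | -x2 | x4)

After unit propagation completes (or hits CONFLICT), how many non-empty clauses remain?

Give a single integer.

unit clause [-4] forces x4=F; simplify:
  drop 4 from [-1, 2, 4] -> [-1, 2]
  drop 4 from [4, -1, -3] -> [-1, -3]
  drop 4 from [3, -2, 4] -> [3, -2]
  satisfied 2 clause(s); 4 remain; assigned so far: [4]
unit clause [-3] forces x3=F; simplify:
  drop 3 from [3, -2] -> [-2]
  satisfied 2 clause(s); 2 remain; assigned so far: [3, 4]
unit clause [-2] forces x2=F; simplify:
  drop 2 from [-1, 2] -> [-1]
  satisfied 1 clause(s); 1 remain; assigned so far: [2, 3, 4]
unit clause [-1] forces x1=F; simplify:
  satisfied 1 clause(s); 0 remain; assigned so far: [1, 2, 3, 4]

Answer: 0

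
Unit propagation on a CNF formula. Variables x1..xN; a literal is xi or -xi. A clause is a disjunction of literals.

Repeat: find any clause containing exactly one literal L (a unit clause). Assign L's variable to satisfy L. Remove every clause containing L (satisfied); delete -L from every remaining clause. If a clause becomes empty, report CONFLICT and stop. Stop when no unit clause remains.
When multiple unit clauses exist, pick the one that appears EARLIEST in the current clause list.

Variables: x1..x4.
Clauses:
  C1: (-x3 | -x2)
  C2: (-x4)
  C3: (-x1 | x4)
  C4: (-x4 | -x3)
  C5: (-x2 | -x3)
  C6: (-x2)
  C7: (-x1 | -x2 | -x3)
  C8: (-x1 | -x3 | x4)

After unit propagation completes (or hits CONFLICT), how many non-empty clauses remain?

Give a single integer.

unit clause [-4] forces x4=F; simplify:
  drop 4 from [-1, 4] -> [-1]
  drop 4 from [-1, -3, 4] -> [-1, -3]
  satisfied 2 clause(s); 6 remain; assigned so far: [4]
unit clause [-1] forces x1=F; simplify:
  satisfied 3 clause(s); 3 remain; assigned so far: [1, 4]
unit clause [-2] forces x2=F; simplify:
  satisfied 3 clause(s); 0 remain; assigned so far: [1, 2, 4]

Answer: 0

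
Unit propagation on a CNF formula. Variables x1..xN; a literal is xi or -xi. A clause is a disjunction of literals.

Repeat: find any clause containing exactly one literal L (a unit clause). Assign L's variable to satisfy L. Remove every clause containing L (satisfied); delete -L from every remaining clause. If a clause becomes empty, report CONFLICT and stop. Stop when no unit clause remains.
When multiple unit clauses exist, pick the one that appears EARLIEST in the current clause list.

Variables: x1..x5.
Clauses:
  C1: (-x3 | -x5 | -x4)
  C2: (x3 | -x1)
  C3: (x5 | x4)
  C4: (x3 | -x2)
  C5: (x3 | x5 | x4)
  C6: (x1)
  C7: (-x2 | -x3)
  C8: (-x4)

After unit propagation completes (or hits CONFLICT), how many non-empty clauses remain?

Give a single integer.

unit clause [1] forces x1=T; simplify:
  drop -1 from [3, -1] -> [3]
  satisfied 1 clause(s); 7 remain; assigned so far: [1]
unit clause [3] forces x3=T; simplify:
  drop -3 from [-3, -5, -4] -> [-5, -4]
  drop -3 from [-2, -3] -> [-2]
  satisfied 3 clause(s); 4 remain; assigned so far: [1, 3]
unit clause [-2] forces x2=F; simplify:
  satisfied 1 clause(s); 3 remain; assigned so far: [1, 2, 3]
unit clause [-4] forces x4=F; simplify:
  drop 4 from [5, 4] -> [5]
  satisfied 2 clause(s); 1 remain; assigned so far: [1, 2, 3, 4]
unit clause [5] forces x5=T; simplify:
  satisfied 1 clause(s); 0 remain; assigned so far: [1, 2, 3, 4, 5]

Answer: 0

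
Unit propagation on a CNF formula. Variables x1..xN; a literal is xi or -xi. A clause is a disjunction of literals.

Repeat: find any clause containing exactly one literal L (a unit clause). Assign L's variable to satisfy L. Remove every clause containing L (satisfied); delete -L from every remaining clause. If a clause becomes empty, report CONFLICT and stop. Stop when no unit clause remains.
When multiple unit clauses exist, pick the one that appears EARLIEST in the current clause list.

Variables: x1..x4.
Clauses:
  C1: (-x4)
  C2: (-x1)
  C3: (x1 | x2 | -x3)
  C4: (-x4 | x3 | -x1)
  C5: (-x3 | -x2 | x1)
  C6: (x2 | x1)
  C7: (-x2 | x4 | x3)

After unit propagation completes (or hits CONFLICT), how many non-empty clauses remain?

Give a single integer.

Answer: 0

Derivation:
unit clause [-4] forces x4=F; simplify:
  drop 4 from [-2, 4, 3] -> [-2, 3]
  satisfied 2 clause(s); 5 remain; assigned so far: [4]
unit clause [-1] forces x1=F; simplify:
  drop 1 from [1, 2, -3] -> [2, -3]
  drop 1 from [-3, -2, 1] -> [-3, -2]
  drop 1 from [2, 1] -> [2]
  satisfied 1 clause(s); 4 remain; assigned so far: [1, 4]
unit clause [2] forces x2=T; simplify:
  drop -2 from [-3, -2] -> [-3]
  drop -2 from [-2, 3] -> [3]
  satisfied 2 clause(s); 2 remain; assigned so far: [1, 2, 4]
unit clause [-3] forces x3=F; simplify:
  drop 3 from [3] -> [] (empty!)
  satisfied 1 clause(s); 1 remain; assigned so far: [1, 2, 3, 4]
CONFLICT (empty clause)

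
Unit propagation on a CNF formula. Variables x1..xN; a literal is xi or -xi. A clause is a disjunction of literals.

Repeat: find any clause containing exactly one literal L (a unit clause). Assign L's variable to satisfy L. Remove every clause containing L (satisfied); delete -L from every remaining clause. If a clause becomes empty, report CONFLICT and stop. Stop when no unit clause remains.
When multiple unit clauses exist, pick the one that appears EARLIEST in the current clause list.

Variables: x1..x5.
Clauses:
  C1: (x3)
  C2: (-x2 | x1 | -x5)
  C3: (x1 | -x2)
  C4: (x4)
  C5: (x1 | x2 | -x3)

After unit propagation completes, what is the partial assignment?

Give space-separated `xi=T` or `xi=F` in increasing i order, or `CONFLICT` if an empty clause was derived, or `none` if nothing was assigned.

Answer: x3=T x4=T

Derivation:
unit clause [3] forces x3=T; simplify:
  drop -3 from [1, 2, -3] -> [1, 2]
  satisfied 1 clause(s); 4 remain; assigned so far: [3]
unit clause [4] forces x4=T; simplify:
  satisfied 1 clause(s); 3 remain; assigned so far: [3, 4]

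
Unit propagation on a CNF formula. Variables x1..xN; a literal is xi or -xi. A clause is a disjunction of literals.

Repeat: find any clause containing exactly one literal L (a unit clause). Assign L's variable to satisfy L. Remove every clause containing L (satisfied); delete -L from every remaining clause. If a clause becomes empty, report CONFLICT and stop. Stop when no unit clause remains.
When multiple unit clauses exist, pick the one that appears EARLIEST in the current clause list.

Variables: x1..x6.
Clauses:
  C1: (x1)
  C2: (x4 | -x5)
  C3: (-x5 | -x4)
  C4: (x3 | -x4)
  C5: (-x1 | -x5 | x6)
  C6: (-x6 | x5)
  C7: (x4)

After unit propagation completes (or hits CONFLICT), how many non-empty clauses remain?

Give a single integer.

unit clause [1] forces x1=T; simplify:
  drop -1 from [-1, -5, 6] -> [-5, 6]
  satisfied 1 clause(s); 6 remain; assigned so far: [1]
unit clause [4] forces x4=T; simplify:
  drop -4 from [-5, -4] -> [-5]
  drop -4 from [3, -4] -> [3]
  satisfied 2 clause(s); 4 remain; assigned so far: [1, 4]
unit clause [-5] forces x5=F; simplify:
  drop 5 from [-6, 5] -> [-6]
  satisfied 2 clause(s); 2 remain; assigned so far: [1, 4, 5]
unit clause [3] forces x3=T; simplify:
  satisfied 1 clause(s); 1 remain; assigned so far: [1, 3, 4, 5]
unit clause [-6] forces x6=F; simplify:
  satisfied 1 clause(s); 0 remain; assigned so far: [1, 3, 4, 5, 6]

Answer: 0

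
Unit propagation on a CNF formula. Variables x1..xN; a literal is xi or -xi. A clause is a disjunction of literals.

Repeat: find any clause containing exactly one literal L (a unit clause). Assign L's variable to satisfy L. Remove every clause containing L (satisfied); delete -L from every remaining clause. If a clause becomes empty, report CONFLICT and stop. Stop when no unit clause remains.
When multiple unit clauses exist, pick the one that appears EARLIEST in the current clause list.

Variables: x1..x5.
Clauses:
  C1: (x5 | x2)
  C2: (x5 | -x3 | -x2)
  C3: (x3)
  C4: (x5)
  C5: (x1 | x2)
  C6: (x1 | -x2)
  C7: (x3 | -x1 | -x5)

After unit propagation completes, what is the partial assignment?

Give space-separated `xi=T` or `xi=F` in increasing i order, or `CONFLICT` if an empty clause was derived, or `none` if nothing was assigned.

unit clause [3] forces x3=T; simplify:
  drop -3 from [5, -3, -2] -> [5, -2]
  satisfied 2 clause(s); 5 remain; assigned so far: [3]
unit clause [5] forces x5=T; simplify:
  satisfied 3 clause(s); 2 remain; assigned so far: [3, 5]

Answer: x3=T x5=T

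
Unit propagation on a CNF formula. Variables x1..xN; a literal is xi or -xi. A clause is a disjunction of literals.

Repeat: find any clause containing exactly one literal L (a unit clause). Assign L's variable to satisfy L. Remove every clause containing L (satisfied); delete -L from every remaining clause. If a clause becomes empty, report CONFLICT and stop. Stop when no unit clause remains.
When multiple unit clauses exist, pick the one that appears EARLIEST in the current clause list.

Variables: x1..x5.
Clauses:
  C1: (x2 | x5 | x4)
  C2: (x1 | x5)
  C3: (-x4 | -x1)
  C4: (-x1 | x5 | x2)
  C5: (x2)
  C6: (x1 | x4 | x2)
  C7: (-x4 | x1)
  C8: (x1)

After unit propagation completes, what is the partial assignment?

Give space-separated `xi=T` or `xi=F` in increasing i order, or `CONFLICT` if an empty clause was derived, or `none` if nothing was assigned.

unit clause [2] forces x2=T; simplify:
  satisfied 4 clause(s); 4 remain; assigned so far: [2]
unit clause [1] forces x1=T; simplify:
  drop -1 from [-4, -1] -> [-4]
  satisfied 3 clause(s); 1 remain; assigned so far: [1, 2]
unit clause [-4] forces x4=F; simplify:
  satisfied 1 clause(s); 0 remain; assigned so far: [1, 2, 4]

Answer: x1=T x2=T x4=F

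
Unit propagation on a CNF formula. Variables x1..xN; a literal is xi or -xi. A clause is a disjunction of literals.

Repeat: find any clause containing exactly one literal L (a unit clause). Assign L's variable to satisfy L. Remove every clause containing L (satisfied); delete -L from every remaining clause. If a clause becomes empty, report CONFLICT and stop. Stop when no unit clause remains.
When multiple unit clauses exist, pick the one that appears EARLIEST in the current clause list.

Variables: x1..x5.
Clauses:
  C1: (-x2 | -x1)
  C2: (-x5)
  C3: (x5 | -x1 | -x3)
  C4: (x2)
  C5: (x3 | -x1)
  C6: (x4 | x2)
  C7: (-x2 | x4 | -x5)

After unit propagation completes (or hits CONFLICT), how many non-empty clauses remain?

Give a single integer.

unit clause [-5] forces x5=F; simplify:
  drop 5 from [5, -1, -3] -> [-1, -3]
  satisfied 2 clause(s); 5 remain; assigned so far: [5]
unit clause [2] forces x2=T; simplify:
  drop -2 from [-2, -1] -> [-1]
  satisfied 2 clause(s); 3 remain; assigned so far: [2, 5]
unit clause [-1] forces x1=F; simplify:
  satisfied 3 clause(s); 0 remain; assigned so far: [1, 2, 5]

Answer: 0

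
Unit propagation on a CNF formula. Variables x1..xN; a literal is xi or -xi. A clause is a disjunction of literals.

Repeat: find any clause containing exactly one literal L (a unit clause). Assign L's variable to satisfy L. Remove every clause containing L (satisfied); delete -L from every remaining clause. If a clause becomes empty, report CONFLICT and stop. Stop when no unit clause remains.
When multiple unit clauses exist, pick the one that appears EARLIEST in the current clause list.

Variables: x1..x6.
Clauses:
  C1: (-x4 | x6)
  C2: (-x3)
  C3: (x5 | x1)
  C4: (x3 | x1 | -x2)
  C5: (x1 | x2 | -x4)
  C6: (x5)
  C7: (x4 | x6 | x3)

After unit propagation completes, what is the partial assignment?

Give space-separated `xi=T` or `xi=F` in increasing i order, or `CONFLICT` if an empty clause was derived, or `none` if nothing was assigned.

Answer: x3=F x5=T

Derivation:
unit clause [-3] forces x3=F; simplify:
  drop 3 from [3, 1, -2] -> [1, -2]
  drop 3 from [4, 6, 3] -> [4, 6]
  satisfied 1 clause(s); 6 remain; assigned so far: [3]
unit clause [5] forces x5=T; simplify:
  satisfied 2 clause(s); 4 remain; assigned so far: [3, 5]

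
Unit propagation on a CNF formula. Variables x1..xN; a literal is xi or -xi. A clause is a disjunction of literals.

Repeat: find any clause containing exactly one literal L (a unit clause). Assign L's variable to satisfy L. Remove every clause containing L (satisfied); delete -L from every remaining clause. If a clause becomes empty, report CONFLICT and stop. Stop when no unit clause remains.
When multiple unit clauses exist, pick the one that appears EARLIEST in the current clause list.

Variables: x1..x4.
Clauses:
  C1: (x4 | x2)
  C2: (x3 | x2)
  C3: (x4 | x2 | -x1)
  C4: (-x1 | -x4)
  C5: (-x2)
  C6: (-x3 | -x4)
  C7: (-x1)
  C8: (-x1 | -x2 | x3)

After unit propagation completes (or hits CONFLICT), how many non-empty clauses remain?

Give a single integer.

unit clause [-2] forces x2=F; simplify:
  drop 2 from [4, 2] -> [4]
  drop 2 from [3, 2] -> [3]
  drop 2 from [4, 2, -1] -> [4, -1]
  satisfied 2 clause(s); 6 remain; assigned so far: [2]
unit clause [4] forces x4=T; simplify:
  drop -4 from [-1, -4] -> [-1]
  drop -4 from [-3, -4] -> [-3]
  satisfied 2 clause(s); 4 remain; assigned so far: [2, 4]
unit clause [3] forces x3=T; simplify:
  drop -3 from [-3] -> [] (empty!)
  satisfied 1 clause(s); 3 remain; assigned so far: [2, 3, 4]
CONFLICT (empty clause)

Answer: 2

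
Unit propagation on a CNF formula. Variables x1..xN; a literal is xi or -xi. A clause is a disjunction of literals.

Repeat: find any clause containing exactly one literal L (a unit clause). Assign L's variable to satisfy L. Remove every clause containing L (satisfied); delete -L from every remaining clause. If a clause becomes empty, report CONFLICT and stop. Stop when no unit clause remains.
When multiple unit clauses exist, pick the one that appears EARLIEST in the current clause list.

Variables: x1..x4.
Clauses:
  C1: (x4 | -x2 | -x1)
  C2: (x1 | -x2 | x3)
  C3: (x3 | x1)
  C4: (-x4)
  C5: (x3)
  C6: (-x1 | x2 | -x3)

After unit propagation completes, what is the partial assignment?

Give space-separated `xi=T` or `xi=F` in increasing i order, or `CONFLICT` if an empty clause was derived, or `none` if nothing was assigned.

Answer: x3=T x4=F

Derivation:
unit clause [-4] forces x4=F; simplify:
  drop 4 from [4, -2, -1] -> [-2, -1]
  satisfied 1 clause(s); 5 remain; assigned so far: [4]
unit clause [3] forces x3=T; simplify:
  drop -3 from [-1, 2, -3] -> [-1, 2]
  satisfied 3 clause(s); 2 remain; assigned so far: [3, 4]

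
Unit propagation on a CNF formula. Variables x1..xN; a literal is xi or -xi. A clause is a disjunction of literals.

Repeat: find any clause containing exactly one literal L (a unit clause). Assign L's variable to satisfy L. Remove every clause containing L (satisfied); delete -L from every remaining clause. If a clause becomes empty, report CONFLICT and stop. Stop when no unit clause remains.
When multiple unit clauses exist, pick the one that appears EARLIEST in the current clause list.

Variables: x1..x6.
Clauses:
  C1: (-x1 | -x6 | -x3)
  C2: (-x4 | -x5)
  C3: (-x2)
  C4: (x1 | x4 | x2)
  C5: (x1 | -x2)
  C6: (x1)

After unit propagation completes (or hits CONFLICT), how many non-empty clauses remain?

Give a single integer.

unit clause [-2] forces x2=F; simplify:
  drop 2 from [1, 4, 2] -> [1, 4]
  satisfied 2 clause(s); 4 remain; assigned so far: [2]
unit clause [1] forces x1=T; simplify:
  drop -1 from [-1, -6, -3] -> [-6, -3]
  satisfied 2 clause(s); 2 remain; assigned so far: [1, 2]

Answer: 2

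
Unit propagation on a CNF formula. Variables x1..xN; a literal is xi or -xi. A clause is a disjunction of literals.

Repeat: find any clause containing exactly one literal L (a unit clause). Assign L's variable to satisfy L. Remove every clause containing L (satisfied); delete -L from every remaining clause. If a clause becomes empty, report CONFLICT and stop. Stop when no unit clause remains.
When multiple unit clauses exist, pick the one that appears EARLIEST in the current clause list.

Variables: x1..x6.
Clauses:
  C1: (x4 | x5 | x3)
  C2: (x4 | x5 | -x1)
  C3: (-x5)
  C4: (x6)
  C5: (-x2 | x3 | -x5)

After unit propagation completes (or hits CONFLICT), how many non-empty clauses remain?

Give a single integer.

Answer: 2

Derivation:
unit clause [-5] forces x5=F; simplify:
  drop 5 from [4, 5, 3] -> [4, 3]
  drop 5 from [4, 5, -1] -> [4, -1]
  satisfied 2 clause(s); 3 remain; assigned so far: [5]
unit clause [6] forces x6=T; simplify:
  satisfied 1 clause(s); 2 remain; assigned so far: [5, 6]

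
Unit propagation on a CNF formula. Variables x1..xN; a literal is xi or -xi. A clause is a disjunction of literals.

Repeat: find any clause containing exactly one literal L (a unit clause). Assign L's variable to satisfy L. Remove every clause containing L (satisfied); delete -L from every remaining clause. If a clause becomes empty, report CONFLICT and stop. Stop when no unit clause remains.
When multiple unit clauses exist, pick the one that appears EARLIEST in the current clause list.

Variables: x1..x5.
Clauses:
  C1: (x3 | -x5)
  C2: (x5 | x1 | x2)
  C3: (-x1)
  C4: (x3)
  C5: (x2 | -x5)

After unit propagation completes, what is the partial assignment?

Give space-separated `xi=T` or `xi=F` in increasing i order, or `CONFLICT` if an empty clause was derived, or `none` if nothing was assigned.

unit clause [-1] forces x1=F; simplify:
  drop 1 from [5, 1, 2] -> [5, 2]
  satisfied 1 clause(s); 4 remain; assigned so far: [1]
unit clause [3] forces x3=T; simplify:
  satisfied 2 clause(s); 2 remain; assigned so far: [1, 3]

Answer: x1=F x3=T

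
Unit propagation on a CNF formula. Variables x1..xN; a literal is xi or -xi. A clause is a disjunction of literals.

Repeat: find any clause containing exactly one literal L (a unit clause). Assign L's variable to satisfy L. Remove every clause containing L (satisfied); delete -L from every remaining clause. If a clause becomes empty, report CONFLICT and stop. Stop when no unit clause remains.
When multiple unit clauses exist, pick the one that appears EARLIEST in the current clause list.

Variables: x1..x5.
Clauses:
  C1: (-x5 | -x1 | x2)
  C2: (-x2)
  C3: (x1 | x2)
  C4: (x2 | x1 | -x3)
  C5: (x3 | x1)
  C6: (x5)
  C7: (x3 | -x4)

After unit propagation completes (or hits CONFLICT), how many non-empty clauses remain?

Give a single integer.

Answer: 1

Derivation:
unit clause [-2] forces x2=F; simplify:
  drop 2 from [-5, -1, 2] -> [-5, -1]
  drop 2 from [1, 2] -> [1]
  drop 2 from [2, 1, -3] -> [1, -3]
  satisfied 1 clause(s); 6 remain; assigned so far: [2]
unit clause [1] forces x1=T; simplify:
  drop -1 from [-5, -1] -> [-5]
  satisfied 3 clause(s); 3 remain; assigned so far: [1, 2]
unit clause [-5] forces x5=F; simplify:
  drop 5 from [5] -> [] (empty!)
  satisfied 1 clause(s); 2 remain; assigned so far: [1, 2, 5]
CONFLICT (empty clause)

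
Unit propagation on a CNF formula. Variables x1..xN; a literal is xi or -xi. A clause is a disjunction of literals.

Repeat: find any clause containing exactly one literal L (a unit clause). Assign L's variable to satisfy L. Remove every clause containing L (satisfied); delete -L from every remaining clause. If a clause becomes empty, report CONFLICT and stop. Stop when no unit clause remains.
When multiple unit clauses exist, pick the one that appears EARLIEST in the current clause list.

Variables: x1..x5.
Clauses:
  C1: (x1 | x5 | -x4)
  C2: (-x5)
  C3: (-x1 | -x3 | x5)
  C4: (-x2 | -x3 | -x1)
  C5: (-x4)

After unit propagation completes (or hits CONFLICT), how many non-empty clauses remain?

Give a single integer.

unit clause [-5] forces x5=F; simplify:
  drop 5 from [1, 5, -4] -> [1, -4]
  drop 5 from [-1, -3, 5] -> [-1, -3]
  satisfied 1 clause(s); 4 remain; assigned so far: [5]
unit clause [-4] forces x4=F; simplify:
  satisfied 2 clause(s); 2 remain; assigned so far: [4, 5]

Answer: 2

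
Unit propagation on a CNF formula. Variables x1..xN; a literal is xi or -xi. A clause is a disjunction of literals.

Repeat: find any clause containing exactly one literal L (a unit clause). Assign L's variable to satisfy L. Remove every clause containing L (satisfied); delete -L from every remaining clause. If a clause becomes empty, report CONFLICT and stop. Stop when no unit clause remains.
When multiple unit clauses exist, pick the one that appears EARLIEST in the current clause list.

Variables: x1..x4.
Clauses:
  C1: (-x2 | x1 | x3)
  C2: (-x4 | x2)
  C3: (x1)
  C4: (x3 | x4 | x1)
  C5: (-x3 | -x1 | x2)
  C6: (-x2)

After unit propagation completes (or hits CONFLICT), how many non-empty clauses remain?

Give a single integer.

Answer: 0

Derivation:
unit clause [1] forces x1=T; simplify:
  drop -1 from [-3, -1, 2] -> [-3, 2]
  satisfied 3 clause(s); 3 remain; assigned so far: [1]
unit clause [-2] forces x2=F; simplify:
  drop 2 from [-4, 2] -> [-4]
  drop 2 from [-3, 2] -> [-3]
  satisfied 1 clause(s); 2 remain; assigned so far: [1, 2]
unit clause [-4] forces x4=F; simplify:
  satisfied 1 clause(s); 1 remain; assigned so far: [1, 2, 4]
unit clause [-3] forces x3=F; simplify:
  satisfied 1 clause(s); 0 remain; assigned so far: [1, 2, 3, 4]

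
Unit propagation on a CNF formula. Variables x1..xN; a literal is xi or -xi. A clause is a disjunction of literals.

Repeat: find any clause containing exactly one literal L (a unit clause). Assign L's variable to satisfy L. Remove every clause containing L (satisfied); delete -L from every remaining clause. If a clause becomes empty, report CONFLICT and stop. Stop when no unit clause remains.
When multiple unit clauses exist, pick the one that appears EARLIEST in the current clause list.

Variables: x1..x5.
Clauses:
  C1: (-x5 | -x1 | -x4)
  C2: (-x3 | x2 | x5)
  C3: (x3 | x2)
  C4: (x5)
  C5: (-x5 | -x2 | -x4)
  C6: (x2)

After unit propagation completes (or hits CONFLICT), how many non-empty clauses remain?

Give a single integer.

unit clause [5] forces x5=T; simplify:
  drop -5 from [-5, -1, -4] -> [-1, -4]
  drop -5 from [-5, -2, -4] -> [-2, -4]
  satisfied 2 clause(s); 4 remain; assigned so far: [5]
unit clause [2] forces x2=T; simplify:
  drop -2 from [-2, -4] -> [-4]
  satisfied 2 clause(s); 2 remain; assigned so far: [2, 5]
unit clause [-4] forces x4=F; simplify:
  satisfied 2 clause(s); 0 remain; assigned so far: [2, 4, 5]

Answer: 0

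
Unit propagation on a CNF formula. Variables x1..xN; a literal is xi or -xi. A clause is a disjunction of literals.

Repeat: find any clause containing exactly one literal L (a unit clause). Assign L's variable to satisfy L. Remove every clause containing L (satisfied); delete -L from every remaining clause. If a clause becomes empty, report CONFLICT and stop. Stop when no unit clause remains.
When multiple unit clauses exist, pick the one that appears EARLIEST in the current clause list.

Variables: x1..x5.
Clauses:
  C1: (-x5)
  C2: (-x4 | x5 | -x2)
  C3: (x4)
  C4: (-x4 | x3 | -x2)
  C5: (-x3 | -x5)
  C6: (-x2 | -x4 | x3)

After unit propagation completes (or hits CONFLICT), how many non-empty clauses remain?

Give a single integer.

Answer: 0

Derivation:
unit clause [-5] forces x5=F; simplify:
  drop 5 from [-4, 5, -2] -> [-4, -2]
  satisfied 2 clause(s); 4 remain; assigned so far: [5]
unit clause [4] forces x4=T; simplify:
  drop -4 from [-4, -2] -> [-2]
  drop -4 from [-4, 3, -2] -> [3, -2]
  drop -4 from [-2, -4, 3] -> [-2, 3]
  satisfied 1 clause(s); 3 remain; assigned so far: [4, 5]
unit clause [-2] forces x2=F; simplify:
  satisfied 3 clause(s); 0 remain; assigned so far: [2, 4, 5]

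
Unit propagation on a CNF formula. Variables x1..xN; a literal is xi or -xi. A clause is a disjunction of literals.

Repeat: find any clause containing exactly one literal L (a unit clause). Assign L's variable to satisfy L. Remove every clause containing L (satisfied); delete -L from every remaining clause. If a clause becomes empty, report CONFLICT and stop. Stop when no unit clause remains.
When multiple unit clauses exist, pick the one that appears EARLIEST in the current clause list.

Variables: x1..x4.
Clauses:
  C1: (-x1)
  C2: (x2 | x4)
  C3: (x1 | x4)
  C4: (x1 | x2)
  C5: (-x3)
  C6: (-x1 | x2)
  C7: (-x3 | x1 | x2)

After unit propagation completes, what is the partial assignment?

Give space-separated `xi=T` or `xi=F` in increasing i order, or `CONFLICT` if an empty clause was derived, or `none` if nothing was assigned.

Answer: x1=F x2=T x3=F x4=T

Derivation:
unit clause [-1] forces x1=F; simplify:
  drop 1 from [1, 4] -> [4]
  drop 1 from [1, 2] -> [2]
  drop 1 from [-3, 1, 2] -> [-3, 2]
  satisfied 2 clause(s); 5 remain; assigned so far: [1]
unit clause [4] forces x4=T; simplify:
  satisfied 2 clause(s); 3 remain; assigned so far: [1, 4]
unit clause [2] forces x2=T; simplify:
  satisfied 2 clause(s); 1 remain; assigned so far: [1, 2, 4]
unit clause [-3] forces x3=F; simplify:
  satisfied 1 clause(s); 0 remain; assigned so far: [1, 2, 3, 4]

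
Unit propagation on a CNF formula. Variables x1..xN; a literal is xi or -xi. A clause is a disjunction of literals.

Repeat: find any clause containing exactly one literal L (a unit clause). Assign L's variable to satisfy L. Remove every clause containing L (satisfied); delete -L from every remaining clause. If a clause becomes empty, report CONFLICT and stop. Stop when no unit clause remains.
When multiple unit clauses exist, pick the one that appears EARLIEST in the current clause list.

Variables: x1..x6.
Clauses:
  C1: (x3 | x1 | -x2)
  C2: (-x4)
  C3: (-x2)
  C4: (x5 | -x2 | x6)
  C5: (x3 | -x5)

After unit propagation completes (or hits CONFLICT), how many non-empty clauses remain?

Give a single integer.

unit clause [-4] forces x4=F; simplify:
  satisfied 1 clause(s); 4 remain; assigned so far: [4]
unit clause [-2] forces x2=F; simplify:
  satisfied 3 clause(s); 1 remain; assigned so far: [2, 4]

Answer: 1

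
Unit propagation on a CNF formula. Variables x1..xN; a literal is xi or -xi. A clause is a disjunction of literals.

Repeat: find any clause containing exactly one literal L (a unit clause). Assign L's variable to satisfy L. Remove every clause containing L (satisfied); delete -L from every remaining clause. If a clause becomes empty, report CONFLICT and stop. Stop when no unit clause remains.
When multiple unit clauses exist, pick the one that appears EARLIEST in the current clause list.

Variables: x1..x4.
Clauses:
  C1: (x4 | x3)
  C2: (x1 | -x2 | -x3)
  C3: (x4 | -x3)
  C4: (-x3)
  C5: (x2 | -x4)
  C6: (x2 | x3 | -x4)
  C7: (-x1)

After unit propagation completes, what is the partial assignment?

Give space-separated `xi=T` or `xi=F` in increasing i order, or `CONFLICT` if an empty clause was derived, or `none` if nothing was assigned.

Answer: x1=F x2=T x3=F x4=T

Derivation:
unit clause [-3] forces x3=F; simplify:
  drop 3 from [4, 3] -> [4]
  drop 3 from [2, 3, -4] -> [2, -4]
  satisfied 3 clause(s); 4 remain; assigned so far: [3]
unit clause [4] forces x4=T; simplify:
  drop -4 from [2, -4] -> [2]
  drop -4 from [2, -4] -> [2]
  satisfied 1 clause(s); 3 remain; assigned so far: [3, 4]
unit clause [2] forces x2=T; simplify:
  satisfied 2 clause(s); 1 remain; assigned so far: [2, 3, 4]
unit clause [-1] forces x1=F; simplify:
  satisfied 1 clause(s); 0 remain; assigned so far: [1, 2, 3, 4]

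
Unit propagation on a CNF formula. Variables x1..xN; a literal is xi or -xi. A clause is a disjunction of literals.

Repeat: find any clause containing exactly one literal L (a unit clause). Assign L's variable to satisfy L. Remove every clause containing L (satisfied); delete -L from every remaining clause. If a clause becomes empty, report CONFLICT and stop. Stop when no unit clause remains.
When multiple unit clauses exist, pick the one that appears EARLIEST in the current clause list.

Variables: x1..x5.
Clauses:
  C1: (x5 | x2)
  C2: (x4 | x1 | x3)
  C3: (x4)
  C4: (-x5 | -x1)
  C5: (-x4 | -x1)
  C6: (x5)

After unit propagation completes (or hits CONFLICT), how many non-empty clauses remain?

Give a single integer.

unit clause [4] forces x4=T; simplify:
  drop -4 from [-4, -1] -> [-1]
  satisfied 2 clause(s); 4 remain; assigned so far: [4]
unit clause [-1] forces x1=F; simplify:
  satisfied 2 clause(s); 2 remain; assigned so far: [1, 4]
unit clause [5] forces x5=T; simplify:
  satisfied 2 clause(s); 0 remain; assigned so far: [1, 4, 5]

Answer: 0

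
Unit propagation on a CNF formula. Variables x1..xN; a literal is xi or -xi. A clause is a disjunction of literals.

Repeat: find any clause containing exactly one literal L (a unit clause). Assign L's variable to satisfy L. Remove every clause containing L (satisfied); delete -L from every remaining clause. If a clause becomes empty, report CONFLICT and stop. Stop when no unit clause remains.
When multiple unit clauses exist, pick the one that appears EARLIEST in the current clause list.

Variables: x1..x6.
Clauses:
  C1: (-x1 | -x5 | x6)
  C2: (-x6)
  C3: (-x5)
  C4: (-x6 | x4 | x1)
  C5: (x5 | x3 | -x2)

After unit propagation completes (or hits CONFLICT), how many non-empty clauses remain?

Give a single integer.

Answer: 1

Derivation:
unit clause [-6] forces x6=F; simplify:
  drop 6 from [-1, -5, 6] -> [-1, -5]
  satisfied 2 clause(s); 3 remain; assigned so far: [6]
unit clause [-5] forces x5=F; simplify:
  drop 5 from [5, 3, -2] -> [3, -2]
  satisfied 2 clause(s); 1 remain; assigned so far: [5, 6]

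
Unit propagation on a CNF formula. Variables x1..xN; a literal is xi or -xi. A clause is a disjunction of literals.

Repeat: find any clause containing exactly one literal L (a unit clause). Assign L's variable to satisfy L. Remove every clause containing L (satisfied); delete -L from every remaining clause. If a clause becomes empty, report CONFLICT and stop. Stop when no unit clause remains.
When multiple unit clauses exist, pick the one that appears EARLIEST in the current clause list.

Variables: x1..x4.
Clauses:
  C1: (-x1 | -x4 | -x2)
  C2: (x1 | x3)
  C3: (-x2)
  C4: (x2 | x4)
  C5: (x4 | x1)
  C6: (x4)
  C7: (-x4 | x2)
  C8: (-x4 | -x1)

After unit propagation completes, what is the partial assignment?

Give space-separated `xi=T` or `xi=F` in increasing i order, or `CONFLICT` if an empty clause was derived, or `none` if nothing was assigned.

Answer: CONFLICT

Derivation:
unit clause [-2] forces x2=F; simplify:
  drop 2 from [2, 4] -> [4]
  drop 2 from [-4, 2] -> [-4]
  satisfied 2 clause(s); 6 remain; assigned so far: [2]
unit clause [4] forces x4=T; simplify:
  drop -4 from [-4] -> [] (empty!)
  drop -4 from [-4, -1] -> [-1]
  satisfied 3 clause(s); 3 remain; assigned so far: [2, 4]
CONFLICT (empty clause)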